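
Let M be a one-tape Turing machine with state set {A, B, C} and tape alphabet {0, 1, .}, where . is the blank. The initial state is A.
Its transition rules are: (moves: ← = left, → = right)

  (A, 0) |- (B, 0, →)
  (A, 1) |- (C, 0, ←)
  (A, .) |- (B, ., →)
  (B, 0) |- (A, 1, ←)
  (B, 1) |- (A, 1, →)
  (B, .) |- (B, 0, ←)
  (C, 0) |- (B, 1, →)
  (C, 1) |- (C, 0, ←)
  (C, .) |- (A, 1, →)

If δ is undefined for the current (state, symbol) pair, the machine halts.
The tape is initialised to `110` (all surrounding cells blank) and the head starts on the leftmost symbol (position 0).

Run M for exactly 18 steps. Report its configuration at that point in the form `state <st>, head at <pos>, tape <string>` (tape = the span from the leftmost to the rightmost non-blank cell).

state C, head at 0, tape 101010

state=A head=0 tape=..[1]10.   (A,1)→(C,0,←)
state=C head=-1 tape=.[.]010.   (C,.)→(A,1,→)
state=A head=0 tape=.1[0]10.   (A,0)→(B,0,→)
state=B head=1 tape=.10[1]0.   (B,1)→(A,1,→)
state=A head=2 tape=.101[0].   (A,0)→(B,0,→)
state=B head=3 tape=.1010[.]   (B,.)→(B,0,←)
state=B head=2 tape=.101[0]0   (B,0)→(A,1,←)
state=A head=1 tape=.10[1]10   (A,1)→(C,0,←)
state=C head=0 tape=.1[0]010   (C,0)→(B,1,→)
state=B head=1 tape=.11[0]10   (B,0)→(A,1,←)
state=A head=0 tape=.1[1]110   (A,1)→(C,0,←)
state=C head=-1 tape=.[1]0110   (C,1)→(C,0,←)
state=C head=-2 tape=[.]00110   (C,.)→(A,1,→)
state=A head=-1 tape=1[0]0110   (A,0)→(B,0,→)
state=B head=0 tape=10[0]110   (B,0)→(A,1,←)
state=A head=-1 tape=1[0]1110   (A,0)→(B,0,→)
state=B head=0 tape=10[1]110   (B,1)→(A,1,→)
state=A head=1 tape=101[1]10   (A,1)→(C,0,←)
state=C head=0 tape=10[1]010
After 18 steps: state C, head at 0, tape 101010.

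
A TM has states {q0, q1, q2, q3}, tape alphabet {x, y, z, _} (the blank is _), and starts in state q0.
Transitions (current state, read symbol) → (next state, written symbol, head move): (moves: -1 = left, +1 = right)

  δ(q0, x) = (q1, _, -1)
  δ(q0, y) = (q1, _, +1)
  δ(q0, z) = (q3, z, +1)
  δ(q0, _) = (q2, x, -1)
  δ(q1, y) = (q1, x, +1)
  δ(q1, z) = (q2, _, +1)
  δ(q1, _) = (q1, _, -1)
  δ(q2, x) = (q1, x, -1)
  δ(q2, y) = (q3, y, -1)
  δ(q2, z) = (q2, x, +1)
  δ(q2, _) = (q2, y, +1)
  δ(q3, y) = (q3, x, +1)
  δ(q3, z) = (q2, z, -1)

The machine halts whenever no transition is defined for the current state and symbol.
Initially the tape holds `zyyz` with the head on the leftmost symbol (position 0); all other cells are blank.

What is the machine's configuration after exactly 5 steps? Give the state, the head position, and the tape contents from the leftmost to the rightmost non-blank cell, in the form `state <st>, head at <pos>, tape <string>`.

state q1, head at 1, tape zxxz

q0 | [z]yyz   read z → write z, move +1, go to q3
q3 | z[y]yz   read y → write x, move +1, go to q3
q3 | zx[y]z   read y → write x, move +1, go to q3
q3 | zxx[z]   read z → write z, move -1, go to q2
q2 | zx[x]z   read x → write x, move -1, go to q1
q1 | z[x]xz
After 5 steps: state q1, head at 1, tape zxxz.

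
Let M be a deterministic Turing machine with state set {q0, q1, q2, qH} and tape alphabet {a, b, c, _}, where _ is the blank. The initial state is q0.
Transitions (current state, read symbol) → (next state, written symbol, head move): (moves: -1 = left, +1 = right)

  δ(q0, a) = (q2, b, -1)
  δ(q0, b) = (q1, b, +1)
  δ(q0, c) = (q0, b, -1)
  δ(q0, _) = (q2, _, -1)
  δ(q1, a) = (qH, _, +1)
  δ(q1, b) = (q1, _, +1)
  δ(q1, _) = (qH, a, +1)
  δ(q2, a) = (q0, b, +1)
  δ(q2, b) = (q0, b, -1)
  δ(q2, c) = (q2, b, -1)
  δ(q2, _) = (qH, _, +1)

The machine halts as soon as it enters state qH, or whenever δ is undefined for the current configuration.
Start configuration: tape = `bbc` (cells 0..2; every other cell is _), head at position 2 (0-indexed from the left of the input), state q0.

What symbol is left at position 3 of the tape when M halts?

state=q0 head=2 tape=bb[c]__   (q0,c)→(q0,b,-1)
state=q0 head=1 tape=b[b]b__   (q0,b)→(q1,b,+1)
state=q1 head=2 tape=bb[b]__   (q1,b)→(q1,_,+1)
state=q1 head=3 tape=bb_[_]_   (q1,_)→(qH,a,+1)
state=qH head=4 tape=bb_a[_]
Cell 3 holds a when M halts.

a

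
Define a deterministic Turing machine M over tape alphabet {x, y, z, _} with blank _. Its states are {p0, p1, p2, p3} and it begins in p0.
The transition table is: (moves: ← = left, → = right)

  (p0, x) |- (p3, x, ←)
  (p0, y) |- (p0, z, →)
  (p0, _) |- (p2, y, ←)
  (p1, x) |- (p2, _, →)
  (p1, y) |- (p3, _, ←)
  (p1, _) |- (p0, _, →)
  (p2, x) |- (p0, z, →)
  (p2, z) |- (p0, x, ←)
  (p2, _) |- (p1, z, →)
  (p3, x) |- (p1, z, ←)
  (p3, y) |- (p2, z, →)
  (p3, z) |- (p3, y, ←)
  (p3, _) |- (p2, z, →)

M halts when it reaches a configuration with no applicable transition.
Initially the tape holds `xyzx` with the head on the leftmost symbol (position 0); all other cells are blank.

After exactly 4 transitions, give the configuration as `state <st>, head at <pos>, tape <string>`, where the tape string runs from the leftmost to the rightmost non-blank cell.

state=p0 head=0 tape=_[x]yzx   (p0,x)→(p3,x,←)
state=p3 head=-1 tape=[_]xyzx   (p3,_)→(p2,z,→)
state=p2 head=0 tape=z[x]yzx   (p2,x)→(p0,z,→)
state=p0 head=1 tape=zz[y]zx   (p0,y)→(p0,z,→)
state=p0 head=2 tape=zzz[z]x
After 4 steps: state p0, head at 2, tape zzzzx.

state p0, head at 2, tape zzzzx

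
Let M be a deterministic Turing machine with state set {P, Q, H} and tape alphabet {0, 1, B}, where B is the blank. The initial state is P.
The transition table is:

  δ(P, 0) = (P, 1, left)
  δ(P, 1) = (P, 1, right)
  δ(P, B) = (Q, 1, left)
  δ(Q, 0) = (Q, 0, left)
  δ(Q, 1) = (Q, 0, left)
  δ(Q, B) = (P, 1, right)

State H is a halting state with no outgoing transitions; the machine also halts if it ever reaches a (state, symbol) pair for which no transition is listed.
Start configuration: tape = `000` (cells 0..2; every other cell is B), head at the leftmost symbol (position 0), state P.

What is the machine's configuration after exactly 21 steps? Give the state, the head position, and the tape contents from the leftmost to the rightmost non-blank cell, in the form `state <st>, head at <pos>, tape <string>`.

state P, head at -1, tape 1100001

P | BBB[0]00B   read 0 → write 1, move left, go to P
P | BB[B]100B   read B → write 1, move left, go to Q
Q | B[B]1100B   read B → write 1, move right, go to P
P | B1[1]100B   read 1 → write 1, move right, go to P
P | B11[1]00B   read 1 → write 1, move right, go to P
P | B111[0]0B   read 0 → write 1, move left, go to P
P | B11[1]10B   read 1 → write 1, move right, go to P
P | B111[1]0B   read 1 → write 1, move right, go to P
P | B1111[0]B   read 0 → write 1, move left, go to P
P | B111[1]1B   read 1 → write 1, move right, go to P
P | B1111[1]B   read 1 → write 1, move right, go to P
P | B11111[B]   read B → write 1, move left, go to Q
Q | B1111[1]1   read 1 → write 0, move left, go to Q
Q | B111[1]01   read 1 → write 0, move left, go to Q
Q | B11[1]001   read 1 → write 0, move left, go to Q
Q | B1[1]0001   read 1 → write 0, move left, go to Q
Q | B[1]00001   read 1 → write 0, move left, go to Q
Q | [B]000001   read B → write 1, move right, go to P
P | 1[0]00001   read 0 → write 1, move left, go to P
P | [1]100001   read 1 → write 1, move right, go to P
P | 1[1]00001   read 1 → write 1, move right, go to P
P | 11[0]0001
After 21 steps: state P, head at -1, tape 1100001.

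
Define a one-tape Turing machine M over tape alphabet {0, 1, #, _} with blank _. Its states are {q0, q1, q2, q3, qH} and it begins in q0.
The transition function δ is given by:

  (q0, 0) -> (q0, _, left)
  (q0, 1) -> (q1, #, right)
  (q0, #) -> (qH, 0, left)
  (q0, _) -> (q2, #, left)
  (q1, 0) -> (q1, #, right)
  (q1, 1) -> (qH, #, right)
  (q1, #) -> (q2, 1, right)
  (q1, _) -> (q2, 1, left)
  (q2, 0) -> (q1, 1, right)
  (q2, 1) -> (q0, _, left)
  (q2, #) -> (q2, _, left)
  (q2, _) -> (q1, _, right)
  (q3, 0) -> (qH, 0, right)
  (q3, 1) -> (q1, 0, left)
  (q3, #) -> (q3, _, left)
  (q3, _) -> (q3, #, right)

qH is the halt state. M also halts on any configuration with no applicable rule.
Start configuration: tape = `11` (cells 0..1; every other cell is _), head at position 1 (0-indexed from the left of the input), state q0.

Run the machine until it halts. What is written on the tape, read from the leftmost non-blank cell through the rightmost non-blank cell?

q0 | __1[1]_   read 1 → write #, move right, go to q1
q1 | __1#[_]   read _ → write 1, move left, go to q2
q2 | __1[#]1   read # → write _, move left, go to q2
q2 | __[1]_1   read 1 → write _, move left, go to q0
q0 | _[_]__1   read _ → write #, move left, go to q2
q2 | [_]#__1   read _ → write _, move right, go to q1
q1 | _[#]__1   read # → write 1, move right, go to q2
q2 | _1[_]_1   read _ → write _, move right, go to q1
q1 | _1_[_]1   read _ → write 1, move left, go to q2
q2 | _1[_]11   read _ → write _, move right, go to q1
q1 | _1_[1]1   read 1 → write #, move right, go to qH
qH | _1_#[1]
The non-blank tape span at halt is 1_#1.

1_#1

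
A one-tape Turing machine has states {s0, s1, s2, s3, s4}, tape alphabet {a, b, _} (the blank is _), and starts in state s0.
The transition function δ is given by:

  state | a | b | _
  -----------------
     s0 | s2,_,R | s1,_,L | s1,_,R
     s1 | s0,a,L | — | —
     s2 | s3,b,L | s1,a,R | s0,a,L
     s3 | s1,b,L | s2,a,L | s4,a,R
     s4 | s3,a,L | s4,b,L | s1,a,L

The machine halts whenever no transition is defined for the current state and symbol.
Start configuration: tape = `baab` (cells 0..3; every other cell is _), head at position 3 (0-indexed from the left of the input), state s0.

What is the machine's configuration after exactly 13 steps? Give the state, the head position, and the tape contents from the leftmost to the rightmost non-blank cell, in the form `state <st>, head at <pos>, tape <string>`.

state s0, head at -2, tape aaab

s0 | __baa[b]   read b → write _, move L, go to s1
s1 | __ba[a]_   read a → write a, move L, go to s0
s0 | __b[a]a_   read a → write _, move R, go to s2
s2 | __b_[a]_   read a → write b, move L, go to s3
s3 | __b[_]b_   read _ → write a, move R, go to s4
s4 | __ba[b]_   read b → write b, move L, go to s4
s4 | __b[a]b_   read a → write a, move L, go to s3
s3 | __[b]ab_   read b → write a, move L, go to s2
s2 | _[_]aab_   read _ → write a, move L, go to s0
s0 | [_]aaab_   read _ → write _, move R, go to s1
s1 | _[a]aab_   read a → write a, move L, go to s0
s0 | [_]aaab_   read _ → write _, move R, go to s1
s1 | _[a]aab_   read a → write a, move L, go to s0
s0 | [_]aaab_
After 13 steps: state s0, head at -2, tape aaab.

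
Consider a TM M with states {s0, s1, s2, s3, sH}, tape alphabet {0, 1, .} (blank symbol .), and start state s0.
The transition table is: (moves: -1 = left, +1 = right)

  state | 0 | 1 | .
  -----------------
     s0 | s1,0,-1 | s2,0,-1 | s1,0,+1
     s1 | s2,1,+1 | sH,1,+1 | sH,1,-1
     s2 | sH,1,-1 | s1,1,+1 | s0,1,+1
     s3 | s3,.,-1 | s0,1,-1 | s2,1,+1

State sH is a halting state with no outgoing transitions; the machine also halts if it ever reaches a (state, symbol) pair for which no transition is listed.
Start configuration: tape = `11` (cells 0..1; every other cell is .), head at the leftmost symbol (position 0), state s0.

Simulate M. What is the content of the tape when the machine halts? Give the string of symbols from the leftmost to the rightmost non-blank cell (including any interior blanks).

state=s0 head=0 tape=.[1]1   (s0,1)→(s2,0,-1)
state=s2 head=-1 tape=[.]01   (s2,.)→(s0,1,+1)
state=s0 head=0 tape=1[0]1   (s0,0)→(s1,0,-1)
state=s1 head=-1 tape=[1]01   (s1,1)→(sH,1,+1)
state=sH head=0 tape=1[0]1
The non-blank tape span at halt is 101.

101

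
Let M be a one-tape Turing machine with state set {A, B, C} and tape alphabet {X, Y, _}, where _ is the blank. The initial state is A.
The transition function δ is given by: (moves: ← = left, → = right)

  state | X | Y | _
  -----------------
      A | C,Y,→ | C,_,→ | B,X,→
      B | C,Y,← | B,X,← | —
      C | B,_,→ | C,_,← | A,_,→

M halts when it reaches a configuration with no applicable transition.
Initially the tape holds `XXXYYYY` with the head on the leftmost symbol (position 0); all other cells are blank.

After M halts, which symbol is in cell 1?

_

A | [X]XXYYYY   read X → write Y, move →, go to C
C | Y[X]XYYYY   read X → write _, move →, go to B
B | Y_[X]YYYY   read X → write Y, move ←, go to C
C | Y[_]YYYYY   read _ → write _, move →, go to A
A | Y_[Y]YYYY   read Y → write _, move →, go to C
C | Y__[Y]YYY   read Y → write _, move ←, go to C
C | Y_[_]_YYY   read _ → write _, move →, go to A
A | Y__[_]YYY   read _ → write X, move →, go to B
B | Y__X[Y]YY   read Y → write X, move ←, go to B
B | Y__[X]XYY   read X → write Y, move ←, go to C
C | Y_[_]YXYY   read _ → write _, move →, go to A
A | Y__[Y]XYY   read Y → write _, move →, go to C
C | Y___[X]YY   read X → write _, move →, go to B
B | Y____[Y]Y   read Y → write X, move ←, go to B
B | Y___[_]XY
Cell 1 holds _ when M halts.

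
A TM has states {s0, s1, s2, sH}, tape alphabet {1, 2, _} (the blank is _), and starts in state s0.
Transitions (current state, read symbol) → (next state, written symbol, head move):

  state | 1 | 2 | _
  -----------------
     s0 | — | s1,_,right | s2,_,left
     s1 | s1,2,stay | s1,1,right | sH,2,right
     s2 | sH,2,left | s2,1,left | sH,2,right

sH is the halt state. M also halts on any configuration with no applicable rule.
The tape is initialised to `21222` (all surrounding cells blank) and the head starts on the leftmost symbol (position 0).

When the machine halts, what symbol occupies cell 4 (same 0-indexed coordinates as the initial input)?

s0 | [2]1222__   read 2 → write _, move right, go to s1
s1 | _[1]222__   read 1 → write 2, move stay, go to s1
s1 | _[2]222__   read 2 → write 1, move right, go to s1
s1 | _1[2]22__   read 2 → write 1, move right, go to s1
s1 | _11[2]2__   read 2 → write 1, move right, go to s1
s1 | _111[2]__   read 2 → write 1, move right, go to s1
s1 | _1111[_]_   read _ → write 2, move right, go to sH
sH | _11112[_]
Cell 4 holds 1 when M halts.

1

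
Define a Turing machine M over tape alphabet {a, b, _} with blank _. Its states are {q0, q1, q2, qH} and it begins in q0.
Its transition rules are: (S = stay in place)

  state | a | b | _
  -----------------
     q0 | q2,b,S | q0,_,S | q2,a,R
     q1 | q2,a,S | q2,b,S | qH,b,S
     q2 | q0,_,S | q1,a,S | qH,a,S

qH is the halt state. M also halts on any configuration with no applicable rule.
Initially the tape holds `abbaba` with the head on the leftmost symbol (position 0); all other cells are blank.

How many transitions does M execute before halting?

22

state=q0 head=0 tape=[a]bbaba_   (q0,a)→(q2,b,S)
state=q2 head=0 tape=[b]bbaba_   (q2,b)→(q1,a,S)
state=q1 head=0 tape=[a]bbaba_   (q1,a)→(q2,a,S)
state=q2 head=0 tape=[a]bbaba_   (q2,a)→(q0,_,S)
state=q0 head=0 tape=[_]bbaba_   (q0,_)→(q2,a,R)
state=q2 head=1 tape=a[b]baba_   (q2,b)→(q1,a,S)
state=q1 head=1 tape=a[a]baba_   (q1,a)→(q2,a,S)
state=q2 head=1 tape=a[a]baba_   (q2,a)→(q0,_,S)
state=q0 head=1 tape=a[_]baba_   (q0,_)→(q2,a,R)
state=q2 head=2 tape=aa[b]aba_   (q2,b)→(q1,a,S)
state=q1 head=2 tape=aa[a]aba_   (q1,a)→(q2,a,S)
state=q2 head=2 tape=aa[a]aba_   (q2,a)→(q0,_,S)
state=q0 head=2 tape=aa[_]aba_   (q0,_)→(q2,a,R)
state=q2 head=3 tape=aaa[a]ba_   (q2,a)→(q0,_,S)
state=q0 head=3 tape=aaa[_]ba_   (q0,_)→(q2,a,R)
state=q2 head=4 tape=aaaa[b]a_   (q2,b)→(q1,a,S)
state=q1 head=4 tape=aaaa[a]a_   (q1,a)→(q2,a,S)
state=q2 head=4 tape=aaaa[a]a_   (q2,a)→(q0,_,S)
state=q0 head=4 tape=aaaa[_]a_   (q0,_)→(q2,a,R)
state=q2 head=5 tape=aaaaa[a]_   (q2,a)→(q0,_,S)
state=q0 head=5 tape=aaaaa[_]_   (q0,_)→(q2,a,R)
state=q2 head=6 tape=aaaaaa[_]   (q2,_)→(qH,a,S)
state=qH head=6 tape=aaaaaa[a]
M halts after 22 transitions.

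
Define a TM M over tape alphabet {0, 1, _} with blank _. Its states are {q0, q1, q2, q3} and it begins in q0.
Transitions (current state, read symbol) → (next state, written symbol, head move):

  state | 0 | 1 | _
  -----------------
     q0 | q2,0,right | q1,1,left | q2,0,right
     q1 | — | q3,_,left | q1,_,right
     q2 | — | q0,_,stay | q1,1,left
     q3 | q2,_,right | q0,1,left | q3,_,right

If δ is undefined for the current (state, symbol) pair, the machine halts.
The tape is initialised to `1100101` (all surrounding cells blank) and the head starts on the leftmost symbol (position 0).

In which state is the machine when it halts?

state=q0 head=0 tape=_[1]100101   (q0,1)→(q1,1,left)
state=q1 head=-1 tape=[_]1100101   (q1,_)→(q1,_,right)
state=q1 head=0 tape=_[1]100101   (q1,1)→(q3,_,left)
state=q3 head=-1 tape=[_]_100101   (q3,_)→(q3,_,right)
state=q3 head=0 tape=_[_]100101   (q3,_)→(q3,_,right)
state=q3 head=1 tape=__[1]00101   (q3,1)→(q0,1,left)
state=q0 head=0 tape=_[_]100101   (q0,_)→(q2,0,right)
state=q2 head=1 tape=_0[1]00101   (q2,1)→(q0,_,stay)
state=q0 head=1 tape=_0[_]00101   (q0,_)→(q2,0,right)
state=q2 head=2 tape=_00[0]0101
No transition is defined for (q2, 0); M halts in state q2.

q2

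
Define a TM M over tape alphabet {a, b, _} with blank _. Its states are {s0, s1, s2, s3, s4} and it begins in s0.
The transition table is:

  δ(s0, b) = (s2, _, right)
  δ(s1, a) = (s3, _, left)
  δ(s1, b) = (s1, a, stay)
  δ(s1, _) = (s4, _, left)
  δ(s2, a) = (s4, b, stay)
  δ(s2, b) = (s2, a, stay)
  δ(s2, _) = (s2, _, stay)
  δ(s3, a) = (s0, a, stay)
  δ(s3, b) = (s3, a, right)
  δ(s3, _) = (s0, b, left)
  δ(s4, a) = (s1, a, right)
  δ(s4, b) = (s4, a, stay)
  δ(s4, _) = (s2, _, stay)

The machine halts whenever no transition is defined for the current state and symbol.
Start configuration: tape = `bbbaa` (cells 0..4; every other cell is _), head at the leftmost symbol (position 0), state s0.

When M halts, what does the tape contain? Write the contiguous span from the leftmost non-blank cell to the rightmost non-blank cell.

s0 | [b]bbaa   read b → write _, move right, go to s2
s2 | _[b]baa   read b → write a, move stay, go to s2
s2 | _[a]baa   read a → write b, move stay, go to s4
s4 | _[b]baa   read b → write a, move stay, go to s4
s4 | _[a]baa   read a → write a, move right, go to s1
s1 | _a[b]aa   read b → write a, move stay, go to s1
s1 | _a[a]aa   read a → write _, move left, go to s3
s3 | _[a]_aa   read a → write a, move stay, go to s0
s0 | _[a]_aa
The non-blank tape span at halt is a_aa.

a_aa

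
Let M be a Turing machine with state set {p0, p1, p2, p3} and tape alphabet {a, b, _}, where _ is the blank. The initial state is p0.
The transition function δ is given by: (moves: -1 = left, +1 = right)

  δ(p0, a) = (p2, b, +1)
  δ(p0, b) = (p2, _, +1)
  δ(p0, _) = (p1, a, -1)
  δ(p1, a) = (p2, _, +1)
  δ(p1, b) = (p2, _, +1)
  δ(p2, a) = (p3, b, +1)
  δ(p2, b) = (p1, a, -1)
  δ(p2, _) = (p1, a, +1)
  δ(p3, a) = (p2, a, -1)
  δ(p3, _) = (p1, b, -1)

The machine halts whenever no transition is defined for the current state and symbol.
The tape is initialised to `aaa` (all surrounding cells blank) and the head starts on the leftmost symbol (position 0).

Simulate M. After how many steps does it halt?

state=p0 head=0 tape=[a]aa   (p0,a)→(p2,b,+1)
state=p2 head=1 tape=b[a]a   (p2,a)→(p3,b,+1)
state=p3 head=2 tape=bb[a]   (p3,a)→(p2,a,-1)
state=p2 head=1 tape=b[b]a   (p2,b)→(p1,a,-1)
state=p1 head=0 tape=[b]aa   (p1,b)→(p2,_,+1)
state=p2 head=1 tape=_[a]a   (p2,a)→(p3,b,+1)
state=p3 head=2 tape=_b[a]   (p3,a)→(p2,a,-1)
state=p2 head=1 tape=_[b]a   (p2,b)→(p1,a,-1)
state=p1 head=0 tape=[_]aa
M halts after 8 transitions.

8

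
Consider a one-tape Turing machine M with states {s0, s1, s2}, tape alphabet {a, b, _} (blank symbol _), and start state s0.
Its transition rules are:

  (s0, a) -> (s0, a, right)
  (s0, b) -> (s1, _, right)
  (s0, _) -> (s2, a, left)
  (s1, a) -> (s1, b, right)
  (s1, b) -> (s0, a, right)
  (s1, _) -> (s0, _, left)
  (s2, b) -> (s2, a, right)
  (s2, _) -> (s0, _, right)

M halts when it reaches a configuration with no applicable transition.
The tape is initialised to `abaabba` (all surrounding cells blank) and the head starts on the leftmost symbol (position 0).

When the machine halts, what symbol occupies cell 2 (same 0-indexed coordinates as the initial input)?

state=s0 head=0 tape=[a]baabba_   (s0,a)→(s0,a,right)
state=s0 head=1 tape=a[b]aabba_   (s0,b)→(s1,_,right)
state=s1 head=2 tape=a_[a]abba_   (s1,a)→(s1,b,right)
state=s1 head=3 tape=a_b[a]bba_   (s1,a)→(s1,b,right)
state=s1 head=4 tape=a_bb[b]ba_   (s1,b)→(s0,a,right)
state=s0 head=5 tape=a_bba[b]a_   (s0,b)→(s1,_,right)
state=s1 head=6 tape=a_bba_[a]_   (s1,a)→(s1,b,right)
state=s1 head=7 tape=a_bba_b[_]   (s1,_)→(s0,_,left)
state=s0 head=6 tape=a_bba_[b]_   (s0,b)→(s1,_,right)
state=s1 head=7 tape=a_bba__[_]   (s1,_)→(s0,_,left)
state=s0 head=6 tape=a_bba_[_]_   (s0,_)→(s2,a,left)
state=s2 head=5 tape=a_bba[_]a_   (s2,_)→(s0,_,right)
state=s0 head=6 tape=a_bba_[a]_   (s0,a)→(s0,a,right)
state=s0 head=7 tape=a_bba_a[_]   (s0,_)→(s2,a,left)
state=s2 head=6 tape=a_bba_[a]a
Cell 2 holds b when M halts.

b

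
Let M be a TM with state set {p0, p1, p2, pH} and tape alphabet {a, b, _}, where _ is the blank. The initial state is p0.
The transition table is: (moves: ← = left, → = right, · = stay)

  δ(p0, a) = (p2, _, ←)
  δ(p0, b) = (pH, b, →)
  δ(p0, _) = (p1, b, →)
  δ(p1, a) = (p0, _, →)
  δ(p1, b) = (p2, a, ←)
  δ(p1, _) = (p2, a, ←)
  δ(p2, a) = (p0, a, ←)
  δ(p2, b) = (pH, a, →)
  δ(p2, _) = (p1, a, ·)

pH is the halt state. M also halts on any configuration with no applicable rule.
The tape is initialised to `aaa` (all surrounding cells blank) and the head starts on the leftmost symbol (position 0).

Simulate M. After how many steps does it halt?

p0 | _[a]aa_   read a → write _, move ←, go to p2
p2 | [_]_aa_   read _ → write a, move ·, go to p1
p1 | [a]_aa_   read a → write _, move →, go to p0
p0 | _[_]aa_   read _ → write b, move →, go to p1
p1 | _b[a]a_   read a → write _, move →, go to p0
p0 | _b_[a]_   read a → write _, move ←, go to p2
p2 | _b[_]__   read _ → write a, move ·, go to p1
p1 | _b[a]__   read a → write _, move →, go to p0
p0 | _b_[_]_   read _ → write b, move →, go to p1
p1 | _b_b[_]   read _ → write a, move ←, go to p2
p2 | _b_[b]a   read b → write a, move →, go to pH
pH | _b_a[a]
M halts after 11 transitions.

11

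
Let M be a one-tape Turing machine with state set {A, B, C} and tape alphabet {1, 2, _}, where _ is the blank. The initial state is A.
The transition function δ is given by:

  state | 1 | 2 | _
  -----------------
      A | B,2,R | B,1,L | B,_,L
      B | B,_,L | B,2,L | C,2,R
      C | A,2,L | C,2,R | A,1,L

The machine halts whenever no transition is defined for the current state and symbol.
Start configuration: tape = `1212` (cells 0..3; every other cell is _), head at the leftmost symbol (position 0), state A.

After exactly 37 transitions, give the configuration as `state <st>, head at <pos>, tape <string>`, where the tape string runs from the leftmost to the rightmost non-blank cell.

A | _____[1]212   read 1 → write 2, move R, go to B
B | _____2[2]12   read 2 → write 2, move L, go to B
B | _____[2]212   read 2 → write 2, move L, go to B
B | ____[_]2212   read _ → write 2, move R, go to C
C | ____2[2]212   read 2 → write 2, move R, go to C
C | ____22[2]12   read 2 → write 2, move R, go to C
C | ____222[1]2   read 1 → write 2, move L, go to A
A | ____22[2]22   read 2 → write 1, move L, go to B
B | ____2[2]122   read 2 → write 2, move L, go to B
B | ____[2]2122   read 2 → write 2, move L, go to B
B | ___[_]22122   read _ → write 2, move R, go to C
C | ___2[2]2122   read 2 → write 2, move R, go to C
C | ___22[2]122   read 2 → write 2, move R, go to C
C | ___222[1]22   read 1 → write 2, move L, go to A
A | ___22[2]222   read 2 → write 1, move L, go to B
B | ___2[2]1222   read 2 → write 2, move L, go to B
B | ___[2]21222   read 2 → write 2, move L, go to B
B | __[_]221222   read _ → write 2, move R, go to C
C | __2[2]21222   read 2 → write 2, move R, go to C
C | __22[2]1222   read 2 → write 2, move R, go to C
C | __222[1]222   read 1 → write 2, move L, go to A
A | __22[2]2222   read 2 → write 1, move L, go to B
B | __2[2]12222   read 2 → write 2, move L, go to B
B | __[2]212222   read 2 → write 2, move L, go to B
B | _[_]2212222   read _ → write 2, move R, go to C
C | _2[2]212222   read 2 → write 2, move R, go to C
C | _22[2]12222   read 2 → write 2, move R, go to C
C | _222[1]2222   read 1 → write 2, move L, go to A
A | _22[2]22222   read 2 → write 1, move L, go to B
B | _2[2]122222   read 2 → write 2, move L, go to B
B | _[2]2122222   read 2 → write 2, move L, go to B
B | [_]22122222   read _ → write 2, move R, go to C
C | 2[2]2122222   read 2 → write 2, move R, go to C
C | 22[2]122222   read 2 → write 2, move R, go to C
C | 222[1]22222   read 1 → write 2, move L, go to A
A | 22[2]222222   read 2 → write 1, move L, go to B
B | 2[2]1222222   read 2 → write 2, move L, go to B
B | [2]21222222
After 37 steps: state B, head at -5, tape 221222222.

state B, head at -5, tape 221222222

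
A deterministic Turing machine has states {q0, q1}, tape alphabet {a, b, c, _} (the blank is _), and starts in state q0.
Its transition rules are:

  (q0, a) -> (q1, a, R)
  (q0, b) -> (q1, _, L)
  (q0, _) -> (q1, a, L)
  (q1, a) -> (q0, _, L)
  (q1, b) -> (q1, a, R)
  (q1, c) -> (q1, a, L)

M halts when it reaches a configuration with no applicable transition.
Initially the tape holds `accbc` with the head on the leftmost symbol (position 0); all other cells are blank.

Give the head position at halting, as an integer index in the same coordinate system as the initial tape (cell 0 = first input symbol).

q0 | __[a]ccbc   read a → write a, move R, go to q1
q1 | __a[c]cbc   read c → write a, move L, go to q1
q1 | __[a]acbc   read a → write _, move L, go to q0
q0 | _[_]_acbc   read _ → write a, move L, go to q1
q1 | [_]a_acbc
At halt the head is at cell -2.

-2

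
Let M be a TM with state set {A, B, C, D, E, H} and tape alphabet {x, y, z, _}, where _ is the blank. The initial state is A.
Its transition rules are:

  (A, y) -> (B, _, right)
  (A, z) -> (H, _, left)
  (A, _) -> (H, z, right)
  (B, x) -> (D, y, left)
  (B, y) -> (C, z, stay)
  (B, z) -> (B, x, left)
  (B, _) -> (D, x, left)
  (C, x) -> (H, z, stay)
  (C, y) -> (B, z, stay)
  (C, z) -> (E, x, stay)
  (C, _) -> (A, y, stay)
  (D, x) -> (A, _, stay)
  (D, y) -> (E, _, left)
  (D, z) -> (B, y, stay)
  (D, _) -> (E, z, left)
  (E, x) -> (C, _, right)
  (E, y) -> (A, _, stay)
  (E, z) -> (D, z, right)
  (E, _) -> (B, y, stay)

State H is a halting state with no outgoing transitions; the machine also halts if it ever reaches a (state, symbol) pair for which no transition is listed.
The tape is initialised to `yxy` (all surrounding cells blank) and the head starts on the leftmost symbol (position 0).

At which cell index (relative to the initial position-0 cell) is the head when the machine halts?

0

state=A head=0 tape=__[y]xy   (A,y)→(B,_,right)
state=B head=1 tape=___[x]y   (B,x)→(D,y,left)
state=D head=0 tape=__[_]yy   (D,_)→(E,z,left)
state=E head=-1 tape=_[_]zyy   (E,_)→(B,y,stay)
state=B head=-1 tape=_[y]zyy   (B,y)→(C,z,stay)
state=C head=-1 tape=_[z]zyy   (C,z)→(E,x,stay)
state=E head=-1 tape=_[x]zyy   (E,x)→(C,_,right)
state=C head=0 tape=__[z]yy   (C,z)→(E,x,stay)
state=E head=0 tape=__[x]yy   (E,x)→(C,_,right)
state=C head=1 tape=___[y]y   (C,y)→(B,z,stay)
state=B head=1 tape=___[z]y   (B,z)→(B,x,left)
state=B head=0 tape=__[_]xy   (B,_)→(D,x,left)
state=D head=-1 tape=_[_]xxy   (D,_)→(E,z,left)
state=E head=-2 tape=[_]zxxy   (E,_)→(B,y,stay)
state=B head=-2 tape=[y]zxxy   (B,y)→(C,z,stay)
state=C head=-2 tape=[z]zxxy   (C,z)→(E,x,stay)
state=E head=-2 tape=[x]zxxy   (E,x)→(C,_,right)
state=C head=-1 tape=_[z]xxy   (C,z)→(E,x,stay)
state=E head=-1 tape=_[x]xxy   (E,x)→(C,_,right)
state=C head=0 tape=__[x]xy   (C,x)→(H,z,stay)
state=H head=0 tape=__[z]xy
At halt the head is at cell 0.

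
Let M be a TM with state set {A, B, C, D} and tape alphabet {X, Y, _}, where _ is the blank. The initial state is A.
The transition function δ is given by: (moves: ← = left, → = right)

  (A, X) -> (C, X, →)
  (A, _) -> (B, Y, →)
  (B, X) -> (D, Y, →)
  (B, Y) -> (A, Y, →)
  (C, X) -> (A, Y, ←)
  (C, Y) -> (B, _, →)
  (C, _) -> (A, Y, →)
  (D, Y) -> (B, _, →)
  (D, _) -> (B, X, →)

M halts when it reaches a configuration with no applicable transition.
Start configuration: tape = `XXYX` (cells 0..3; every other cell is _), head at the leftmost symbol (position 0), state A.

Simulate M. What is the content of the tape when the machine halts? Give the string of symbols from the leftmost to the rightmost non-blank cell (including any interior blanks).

X_YXYY

state=A head=0 tape=[X]XYX___   (A,X)→(C,X,→)
state=C head=1 tape=X[X]YX___   (C,X)→(A,Y,←)
state=A head=0 tape=[X]YYX___   (A,X)→(C,X,→)
state=C head=1 tape=X[Y]YX___   (C,Y)→(B,_,→)
state=B head=2 tape=X_[Y]X___   (B,Y)→(A,Y,→)
state=A head=3 tape=X_Y[X]___   (A,X)→(C,X,→)
state=C head=4 tape=X_YX[_]__   (C,_)→(A,Y,→)
state=A head=5 tape=X_YXY[_]_   (A,_)→(B,Y,→)
state=B head=6 tape=X_YXYY[_]
The non-blank tape span at halt is X_YXYY.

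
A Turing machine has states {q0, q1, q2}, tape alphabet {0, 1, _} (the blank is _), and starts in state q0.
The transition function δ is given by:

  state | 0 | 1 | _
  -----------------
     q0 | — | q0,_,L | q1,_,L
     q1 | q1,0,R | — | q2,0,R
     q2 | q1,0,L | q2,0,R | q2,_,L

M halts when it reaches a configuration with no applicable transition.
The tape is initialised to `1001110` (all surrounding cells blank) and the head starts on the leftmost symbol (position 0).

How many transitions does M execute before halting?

19

state=q0 head=0 tape=___[1]001110   (q0,1)→(q0,_,L)
state=q0 head=-1 tape=__[_]_001110   (q0,_)→(q1,_,L)
state=q1 head=-2 tape=_[_]__001110   (q1,_)→(q2,0,R)
state=q2 head=-1 tape=_0[_]_001110   (q2,_)→(q2,_,L)
state=q2 head=-2 tape=_[0]__001110   (q2,0)→(q1,0,L)
state=q1 head=-3 tape=[_]0__001110   (q1,_)→(q2,0,R)
state=q2 head=-2 tape=0[0]__001110   (q2,0)→(q1,0,L)
state=q1 head=-3 tape=[0]0__001110   (q1,0)→(q1,0,R)
state=q1 head=-2 tape=0[0]__001110   (q1,0)→(q1,0,R)
state=q1 head=-1 tape=00[_]_001110   (q1,_)→(q2,0,R)
state=q2 head=0 tape=000[_]001110   (q2,_)→(q2,_,L)
state=q2 head=-1 tape=00[0]_001110   (q2,0)→(q1,0,L)
state=q1 head=-2 tape=0[0]0_001110   (q1,0)→(q1,0,R)
state=q1 head=-1 tape=00[0]_001110   (q1,0)→(q1,0,R)
state=q1 head=0 tape=000[_]001110   (q1,_)→(q2,0,R)
state=q2 head=1 tape=0000[0]01110   (q2,0)→(q1,0,L)
state=q1 head=0 tape=000[0]001110   (q1,0)→(q1,0,R)
state=q1 head=1 tape=0000[0]01110   (q1,0)→(q1,0,R)
state=q1 head=2 tape=00000[0]1110   (q1,0)→(q1,0,R)
state=q1 head=3 tape=000000[1]110
M halts after 19 transitions.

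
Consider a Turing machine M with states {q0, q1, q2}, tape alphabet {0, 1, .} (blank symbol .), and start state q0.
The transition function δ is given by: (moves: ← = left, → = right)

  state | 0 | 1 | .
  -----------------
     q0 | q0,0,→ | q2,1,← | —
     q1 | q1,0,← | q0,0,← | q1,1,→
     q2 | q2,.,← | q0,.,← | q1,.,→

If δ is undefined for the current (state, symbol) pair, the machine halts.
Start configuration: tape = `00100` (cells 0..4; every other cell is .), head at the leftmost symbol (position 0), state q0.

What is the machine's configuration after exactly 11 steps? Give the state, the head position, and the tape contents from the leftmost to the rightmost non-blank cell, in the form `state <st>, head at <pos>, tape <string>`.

q0 | .[0]0100   read 0 → write 0, move →, go to q0
q0 | .0[0]100   read 0 → write 0, move →, go to q0
q0 | .00[1]00   read 1 → write 1, move ←, go to q2
q2 | .0[0]100   read 0 → write ., move ←, go to q2
q2 | .[0].100   read 0 → write ., move ←, go to q2
q2 | [.]..100   read . → write ., move →, go to q1
q1 | .[.].100   read . → write 1, move →, go to q1
q1 | .1[.]100   read . → write 1, move →, go to q1
q1 | .11[1]00   read 1 → write 0, move ←, go to q0
q0 | .1[1]000   read 1 → write 1, move ←, go to q2
q2 | .[1]1000   read 1 → write ., move ←, go to q0
q0 | [.].1000
After 11 steps: state q0, head at -1, tape 1000.

state q0, head at -1, tape 1000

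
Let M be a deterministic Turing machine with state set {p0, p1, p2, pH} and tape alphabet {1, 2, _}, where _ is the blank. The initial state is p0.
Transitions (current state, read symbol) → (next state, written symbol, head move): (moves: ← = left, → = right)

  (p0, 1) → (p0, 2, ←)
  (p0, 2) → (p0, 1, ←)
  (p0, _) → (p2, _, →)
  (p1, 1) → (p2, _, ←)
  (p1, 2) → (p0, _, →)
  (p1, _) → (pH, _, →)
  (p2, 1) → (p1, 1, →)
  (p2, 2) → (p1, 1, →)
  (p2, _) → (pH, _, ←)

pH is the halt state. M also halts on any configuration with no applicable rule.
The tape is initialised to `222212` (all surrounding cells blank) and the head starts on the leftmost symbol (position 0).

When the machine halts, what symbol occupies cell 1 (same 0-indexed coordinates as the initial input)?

_

state=p0 head=0 tape=_[2]22212__   (p0,2)→(p0,1,←)
state=p0 head=-1 tape=[_]122212__   (p0,_)→(p2,_,→)
state=p2 head=0 tape=_[1]22212__   (p2,1)→(p1,1,→)
state=p1 head=1 tape=_1[2]2212__   (p1,2)→(p0,_,→)
state=p0 head=2 tape=_1_[2]212__   (p0,2)→(p0,1,←)
state=p0 head=1 tape=_1[_]1212__   (p0,_)→(p2,_,→)
state=p2 head=2 tape=_1_[1]212__   (p2,1)→(p1,1,→)
state=p1 head=3 tape=_1_1[2]12__   (p1,2)→(p0,_,→)
state=p0 head=4 tape=_1_1_[1]2__   (p0,1)→(p0,2,←)
state=p0 head=3 tape=_1_1[_]22__   (p0,_)→(p2,_,→)
state=p2 head=4 tape=_1_1_[2]2__   (p2,2)→(p1,1,→)
state=p1 head=5 tape=_1_1_1[2]__   (p1,2)→(p0,_,→)
state=p0 head=6 tape=_1_1_1_[_]_   (p0,_)→(p2,_,→)
state=p2 head=7 tape=_1_1_1__[_]   (p2,_)→(pH,_,←)
state=pH head=6 tape=_1_1_1_[_]_
Cell 1 holds _ when M halts.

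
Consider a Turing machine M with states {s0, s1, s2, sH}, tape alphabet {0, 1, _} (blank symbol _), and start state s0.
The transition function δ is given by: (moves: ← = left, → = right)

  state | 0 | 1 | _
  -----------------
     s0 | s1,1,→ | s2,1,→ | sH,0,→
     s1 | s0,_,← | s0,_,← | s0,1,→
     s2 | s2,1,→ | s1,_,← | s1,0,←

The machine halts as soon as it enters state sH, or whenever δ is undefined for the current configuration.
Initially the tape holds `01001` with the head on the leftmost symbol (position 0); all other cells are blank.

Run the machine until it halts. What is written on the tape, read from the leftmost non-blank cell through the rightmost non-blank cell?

0_0001

s0 | _[0]1001   read 0 → write 1, move →, go to s1
s1 | _1[1]001   read 1 → write _, move ←, go to s0
s0 | _[1]_001   read 1 → write 1, move →, go to s2
s2 | _1[_]001   read _ → write 0, move ←, go to s1
s1 | _[1]0001   read 1 → write _, move ←, go to s0
s0 | [_]_0001   read _ → write 0, move →, go to sH
sH | 0[_]0001
The non-blank tape span at halt is 0_0001.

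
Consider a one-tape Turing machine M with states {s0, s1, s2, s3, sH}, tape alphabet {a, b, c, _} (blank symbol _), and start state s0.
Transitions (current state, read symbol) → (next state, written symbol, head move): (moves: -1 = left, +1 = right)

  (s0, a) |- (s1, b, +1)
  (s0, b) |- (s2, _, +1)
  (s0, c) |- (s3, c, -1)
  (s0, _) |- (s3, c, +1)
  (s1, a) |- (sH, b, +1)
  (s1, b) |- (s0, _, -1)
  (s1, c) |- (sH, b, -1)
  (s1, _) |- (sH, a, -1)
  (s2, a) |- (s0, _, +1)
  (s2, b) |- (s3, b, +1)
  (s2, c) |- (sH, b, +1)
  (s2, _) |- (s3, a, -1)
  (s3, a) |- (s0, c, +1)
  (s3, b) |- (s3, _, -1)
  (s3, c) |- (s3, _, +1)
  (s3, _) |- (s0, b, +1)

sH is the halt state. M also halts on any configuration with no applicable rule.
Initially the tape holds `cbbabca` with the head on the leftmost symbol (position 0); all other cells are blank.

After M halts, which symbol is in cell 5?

b

state=s0 head=0 tape=__[c]bbabca   (s0,c)→(s3,c,-1)
state=s3 head=-1 tape=_[_]cbbabca   (s3,_)→(s0,b,+1)
state=s0 head=0 tape=_b[c]bbabca   (s0,c)→(s3,c,-1)
state=s3 head=-1 tape=_[b]cbbabca   (s3,b)→(s3,_,-1)
state=s3 head=-2 tape=[_]_cbbabca   (s3,_)→(s0,b,+1)
state=s0 head=-1 tape=b[_]cbbabca   (s0,_)→(s3,c,+1)
state=s3 head=0 tape=bc[c]bbabca   (s3,c)→(s3,_,+1)
state=s3 head=1 tape=bc_[b]babca   (s3,b)→(s3,_,-1)
state=s3 head=0 tape=bc[_]_babca   (s3,_)→(s0,b,+1)
state=s0 head=1 tape=bcb[_]babca   (s0,_)→(s3,c,+1)
state=s3 head=2 tape=bcbc[b]abca   (s3,b)→(s3,_,-1)
state=s3 head=1 tape=bcb[c]_abca   (s3,c)→(s3,_,+1)
state=s3 head=2 tape=bcb_[_]abca   (s3,_)→(s0,b,+1)
state=s0 head=3 tape=bcb_b[a]bca   (s0,a)→(s1,b,+1)
state=s1 head=4 tape=bcb_bb[b]ca   (s1,b)→(s0,_,-1)
state=s0 head=3 tape=bcb_b[b]_ca   (s0,b)→(s2,_,+1)
state=s2 head=4 tape=bcb_b_[_]ca   (s2,_)→(s3,a,-1)
state=s3 head=3 tape=bcb_b[_]aca   (s3,_)→(s0,b,+1)
state=s0 head=4 tape=bcb_bb[a]ca   (s0,a)→(s1,b,+1)
state=s1 head=5 tape=bcb_bbb[c]a   (s1,c)→(sH,b,-1)
state=sH head=4 tape=bcb_bb[b]ba
Cell 5 holds b when M halts.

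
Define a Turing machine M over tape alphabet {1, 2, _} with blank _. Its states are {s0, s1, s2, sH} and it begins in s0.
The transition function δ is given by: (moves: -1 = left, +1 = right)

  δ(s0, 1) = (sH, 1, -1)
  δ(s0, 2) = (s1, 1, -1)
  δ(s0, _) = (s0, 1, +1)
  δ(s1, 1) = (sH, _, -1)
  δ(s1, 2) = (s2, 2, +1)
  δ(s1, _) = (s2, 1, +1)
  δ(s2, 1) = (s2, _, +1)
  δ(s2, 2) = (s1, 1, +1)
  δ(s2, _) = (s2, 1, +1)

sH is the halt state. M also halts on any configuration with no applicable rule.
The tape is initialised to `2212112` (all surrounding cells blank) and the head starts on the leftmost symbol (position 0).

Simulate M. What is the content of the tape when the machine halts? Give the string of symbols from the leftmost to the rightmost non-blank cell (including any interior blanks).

state=s0 head=0 tape=_[2]212112   (s0,2)→(s1,1,-1)
state=s1 head=-1 tape=[_]1212112   (s1,_)→(s2,1,+1)
state=s2 head=0 tape=1[1]212112   (s2,1)→(s2,_,+1)
state=s2 head=1 tape=1_[2]12112   (s2,2)→(s1,1,+1)
state=s1 head=2 tape=1_1[1]2112   (s1,1)→(sH,_,-1)
state=sH head=1 tape=1_[1]_2112
The non-blank tape span at halt is 1_1_2112.

1_1_2112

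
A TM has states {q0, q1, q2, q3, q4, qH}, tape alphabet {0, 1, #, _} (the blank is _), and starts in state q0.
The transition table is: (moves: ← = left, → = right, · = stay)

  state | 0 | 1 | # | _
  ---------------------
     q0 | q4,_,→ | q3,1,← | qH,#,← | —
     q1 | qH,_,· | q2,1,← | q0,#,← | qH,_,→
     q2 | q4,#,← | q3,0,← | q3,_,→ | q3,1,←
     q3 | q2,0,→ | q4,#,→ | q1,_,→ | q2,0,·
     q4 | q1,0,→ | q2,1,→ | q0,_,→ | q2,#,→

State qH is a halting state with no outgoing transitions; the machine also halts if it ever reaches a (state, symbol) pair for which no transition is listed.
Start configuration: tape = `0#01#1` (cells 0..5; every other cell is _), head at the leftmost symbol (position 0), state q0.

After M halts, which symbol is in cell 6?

#

q0 | [0]#01#1____   read 0 → write _, move →, go to q4
q4 | _[#]01#1____   read # → write _, move →, go to q0
q0 | __[0]1#1____   read 0 → write _, move →, go to q4
q4 | ___[1]#1____   read 1 → write 1, move →, go to q2
q2 | ___1[#]1____   read # → write _, move →, go to q3
q3 | ___1_[1]____   read 1 → write #, move →, go to q4
q4 | ___1_#[_]___   read _ → write #, move →, go to q2
q2 | ___1_##[_]__   read _ → write 1, move ←, go to q3
q3 | ___1_#[#]1__   read # → write _, move →, go to q1
q1 | ___1_#_[1]__   read 1 → write 1, move ←, go to q2
q2 | ___1_#[_]1__   read _ → write 1, move ←, go to q3
q3 | ___1_[#]11__   read # → write _, move →, go to q1
q1 | ___1__[1]1__   read 1 → write 1, move ←, go to q2
q2 | ___1_[_]11__   read _ → write 1, move ←, go to q3
q3 | ___1[_]111__   read _ → write 0, move ·, go to q2
q2 | ___1[0]111__   read 0 → write #, move ←, go to q4
q4 | ___[1]#111__   read 1 → write 1, move →, go to q2
q2 | ___1[#]111__   read # → write _, move →, go to q3
q3 | ___1_[1]11__   read 1 → write #, move →, go to q4
q4 | ___1_#[1]1__   read 1 → write 1, move →, go to q2
q2 | ___1_#1[1]__   read 1 → write 0, move ←, go to q3
q3 | ___1_#[1]0__   read 1 → write #, move →, go to q4
q4 | ___1_##[0]__   read 0 → write 0, move →, go to q1
q1 | ___1_##0[_]_   read _ → write _, move →, go to qH
qH | ___1_##0_[_]
Cell 6 holds # when M halts.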